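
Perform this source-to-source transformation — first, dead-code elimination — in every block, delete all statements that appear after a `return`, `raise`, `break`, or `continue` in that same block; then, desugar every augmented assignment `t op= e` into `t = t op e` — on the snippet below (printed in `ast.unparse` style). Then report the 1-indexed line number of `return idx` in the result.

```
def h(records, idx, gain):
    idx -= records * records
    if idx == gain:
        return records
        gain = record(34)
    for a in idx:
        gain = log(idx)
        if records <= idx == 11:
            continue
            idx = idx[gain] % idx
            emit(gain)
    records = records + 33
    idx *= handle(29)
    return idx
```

11

Transformed code:
def h(records, idx, gain):
    idx = idx - records * records
    if idx == gain:
        return records
    for a in idx:
        gain = log(idx)
        if records <= idx == 11:
            continue
    records = records + 33
    idx = idx * handle(29)
    return idx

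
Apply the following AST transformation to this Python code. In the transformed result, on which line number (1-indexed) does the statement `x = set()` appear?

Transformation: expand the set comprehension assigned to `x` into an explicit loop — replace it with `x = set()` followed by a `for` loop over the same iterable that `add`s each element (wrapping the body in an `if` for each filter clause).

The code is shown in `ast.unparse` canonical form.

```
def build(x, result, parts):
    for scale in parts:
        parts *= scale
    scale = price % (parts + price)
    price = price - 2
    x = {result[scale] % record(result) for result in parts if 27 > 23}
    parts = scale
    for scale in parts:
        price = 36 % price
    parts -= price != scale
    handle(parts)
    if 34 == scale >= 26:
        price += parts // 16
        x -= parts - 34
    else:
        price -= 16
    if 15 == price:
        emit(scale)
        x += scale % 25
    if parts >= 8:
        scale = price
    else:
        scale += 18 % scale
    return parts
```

Transformed code:
def build(x, result, parts):
    for scale in parts:
        parts *= scale
    scale = price % (parts + price)
    price = price - 2
    x = set()
    for result in parts:
        if 27 > 23:
            x.add(result[scale] % record(result))
    parts = scale
    for scale in parts:
        price = 36 % price
    parts -= price != scale
    handle(parts)
    if 34 == scale >= 26:
        price += parts // 16
        x -= parts - 34
    else:
        price -= 16
    if 15 == price:
        emit(scale)
        x += scale % 25
    if parts >= 8:
        scale = price
    else:
        scale += 18 % scale
    return parts

6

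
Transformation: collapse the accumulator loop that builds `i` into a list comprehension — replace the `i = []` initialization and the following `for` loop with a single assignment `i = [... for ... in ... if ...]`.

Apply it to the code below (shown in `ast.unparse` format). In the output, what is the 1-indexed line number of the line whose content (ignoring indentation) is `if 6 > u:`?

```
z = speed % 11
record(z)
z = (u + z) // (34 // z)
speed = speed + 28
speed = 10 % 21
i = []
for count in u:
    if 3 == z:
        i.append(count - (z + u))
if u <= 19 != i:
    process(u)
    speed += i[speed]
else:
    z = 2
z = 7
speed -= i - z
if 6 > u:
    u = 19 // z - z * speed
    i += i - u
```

Transformed code:
z = speed % 11
record(z)
z = (u + z) // (34 // z)
speed = speed + 28
speed = 10 % 21
i = [count - (z + u) for count in u if 3 == z]
if u <= 19 != i:
    process(u)
    speed += i[speed]
else:
    z = 2
z = 7
speed -= i - z
if 6 > u:
    u = 19 // z - z * speed
    i += i - u

14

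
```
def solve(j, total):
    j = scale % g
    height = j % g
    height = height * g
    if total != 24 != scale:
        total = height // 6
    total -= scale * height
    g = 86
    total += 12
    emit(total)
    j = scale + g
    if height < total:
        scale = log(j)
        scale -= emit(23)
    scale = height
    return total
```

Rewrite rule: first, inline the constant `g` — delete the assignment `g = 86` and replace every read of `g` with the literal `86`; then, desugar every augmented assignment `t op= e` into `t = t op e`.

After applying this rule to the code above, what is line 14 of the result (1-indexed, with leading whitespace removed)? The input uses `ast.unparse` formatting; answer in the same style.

Transformed code:
def solve(j, total):
    j = scale % 86
    height = j % 86
    height = height * 86
    if total != 24 != scale:
        total = height // 6
    total = total - scale * height
    total = total + 12
    emit(total)
    j = scale + 86
    if height < total:
        scale = log(j)
        scale = scale - emit(23)
    scale = height
    return total

scale = height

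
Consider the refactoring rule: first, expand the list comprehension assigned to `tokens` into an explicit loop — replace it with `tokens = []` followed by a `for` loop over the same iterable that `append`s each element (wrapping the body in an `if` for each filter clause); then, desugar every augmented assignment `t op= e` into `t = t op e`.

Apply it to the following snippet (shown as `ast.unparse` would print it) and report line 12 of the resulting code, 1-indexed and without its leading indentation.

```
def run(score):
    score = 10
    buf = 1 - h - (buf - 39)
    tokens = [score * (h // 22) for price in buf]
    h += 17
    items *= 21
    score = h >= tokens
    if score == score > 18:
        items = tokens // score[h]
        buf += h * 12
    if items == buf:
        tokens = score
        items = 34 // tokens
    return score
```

buf = buf + h * 12

Transformed code:
def run(score):
    score = 10
    buf = 1 - h - (buf - 39)
    tokens = []
    for price in buf:
        tokens.append(score * (h // 22))
    h = h + 17
    items = items * 21
    score = h >= tokens
    if score == score > 18:
        items = tokens // score[h]
        buf = buf + h * 12
    if items == buf:
        tokens = score
        items = 34 // tokens
    return score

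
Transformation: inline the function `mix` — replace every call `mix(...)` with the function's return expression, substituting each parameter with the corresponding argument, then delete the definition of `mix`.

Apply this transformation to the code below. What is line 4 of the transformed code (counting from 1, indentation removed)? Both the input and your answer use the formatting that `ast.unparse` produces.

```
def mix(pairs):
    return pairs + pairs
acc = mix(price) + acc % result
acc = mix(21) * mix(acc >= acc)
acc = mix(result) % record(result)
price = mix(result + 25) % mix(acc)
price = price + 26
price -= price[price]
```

price = (result + 25 + (result + 25)) % (acc + acc)

Transformed code:
acc = price + price + acc % result
acc = (21 + 21) * ((acc >= acc) + (acc >= acc))
acc = (result + result) % record(result)
price = (result + 25 + (result + 25)) % (acc + acc)
price = price + 26
price -= price[price]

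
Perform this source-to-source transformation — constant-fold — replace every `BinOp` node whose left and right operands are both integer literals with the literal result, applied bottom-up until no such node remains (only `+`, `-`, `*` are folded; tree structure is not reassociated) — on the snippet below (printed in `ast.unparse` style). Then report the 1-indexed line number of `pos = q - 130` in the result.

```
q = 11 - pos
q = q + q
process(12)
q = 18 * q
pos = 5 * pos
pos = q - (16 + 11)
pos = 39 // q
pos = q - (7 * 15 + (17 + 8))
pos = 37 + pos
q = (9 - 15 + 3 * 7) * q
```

8

Transformed code:
q = 11 - pos
q = q + q
process(12)
q = 18 * q
pos = 5 * pos
pos = q - 27
pos = 39 // q
pos = q - 130
pos = 37 + pos
q = 15 * q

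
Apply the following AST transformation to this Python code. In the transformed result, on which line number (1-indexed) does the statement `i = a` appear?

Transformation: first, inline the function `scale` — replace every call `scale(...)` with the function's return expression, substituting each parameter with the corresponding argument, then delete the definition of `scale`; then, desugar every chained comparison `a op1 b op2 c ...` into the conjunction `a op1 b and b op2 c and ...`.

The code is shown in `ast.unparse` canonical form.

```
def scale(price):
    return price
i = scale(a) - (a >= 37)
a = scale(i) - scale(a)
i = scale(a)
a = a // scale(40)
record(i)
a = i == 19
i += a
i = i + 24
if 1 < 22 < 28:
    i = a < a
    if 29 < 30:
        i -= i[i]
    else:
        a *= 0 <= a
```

3

Transformed code:
i = a - (a >= 37)
a = i - a
i = a
a = a // 40
record(i)
a = i == 19
i += a
i = i + 24
if 1 < 22 and 22 < 28:
    i = a < a
    if 29 < 30:
        i -= i[i]
    else:
        a *= 0 <= a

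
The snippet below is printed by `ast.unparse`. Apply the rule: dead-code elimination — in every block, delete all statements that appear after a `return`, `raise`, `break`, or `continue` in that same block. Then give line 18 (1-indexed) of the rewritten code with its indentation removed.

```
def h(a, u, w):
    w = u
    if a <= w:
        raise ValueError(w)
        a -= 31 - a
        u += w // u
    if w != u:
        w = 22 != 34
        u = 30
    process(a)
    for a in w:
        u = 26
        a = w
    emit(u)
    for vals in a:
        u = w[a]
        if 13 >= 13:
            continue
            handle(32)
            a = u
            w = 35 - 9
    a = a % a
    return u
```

Transformed code:
def h(a, u, w):
    w = u
    if a <= w:
        raise ValueError(w)
    if w != u:
        w = 22 != 34
        u = 30
    process(a)
    for a in w:
        u = 26
        a = w
    emit(u)
    for vals in a:
        u = w[a]
        if 13 >= 13:
            continue
    a = a % a
    return u

return u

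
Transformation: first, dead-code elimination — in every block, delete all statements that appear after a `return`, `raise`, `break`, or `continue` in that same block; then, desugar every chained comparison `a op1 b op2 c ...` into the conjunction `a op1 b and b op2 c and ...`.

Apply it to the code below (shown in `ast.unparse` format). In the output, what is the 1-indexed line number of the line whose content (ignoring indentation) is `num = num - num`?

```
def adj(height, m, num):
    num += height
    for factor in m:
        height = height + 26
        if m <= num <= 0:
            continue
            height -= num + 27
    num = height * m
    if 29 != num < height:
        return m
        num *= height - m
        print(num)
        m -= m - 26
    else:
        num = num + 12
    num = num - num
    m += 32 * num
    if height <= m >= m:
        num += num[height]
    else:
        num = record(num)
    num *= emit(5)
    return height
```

12

Transformed code:
def adj(height, m, num):
    num += height
    for factor in m:
        height = height + 26
        if m <= num and num <= 0:
            continue
    num = height * m
    if 29 != num and num < height:
        return m
    else:
        num = num + 12
    num = num - num
    m += 32 * num
    if height <= m and m >= m:
        num += num[height]
    else:
        num = record(num)
    num *= emit(5)
    return height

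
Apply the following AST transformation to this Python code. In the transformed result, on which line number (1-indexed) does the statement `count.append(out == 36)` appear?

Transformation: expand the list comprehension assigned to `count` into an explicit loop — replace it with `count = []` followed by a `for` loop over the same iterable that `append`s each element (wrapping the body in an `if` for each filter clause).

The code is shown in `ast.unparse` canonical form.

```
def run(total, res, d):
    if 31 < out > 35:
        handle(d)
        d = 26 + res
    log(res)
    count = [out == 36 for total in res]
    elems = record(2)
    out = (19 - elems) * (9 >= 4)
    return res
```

Transformed code:
def run(total, res, d):
    if 31 < out > 35:
        handle(d)
        d = 26 + res
    log(res)
    count = []
    for total in res:
        count.append(out == 36)
    elems = record(2)
    out = (19 - elems) * (9 >= 4)
    return res

8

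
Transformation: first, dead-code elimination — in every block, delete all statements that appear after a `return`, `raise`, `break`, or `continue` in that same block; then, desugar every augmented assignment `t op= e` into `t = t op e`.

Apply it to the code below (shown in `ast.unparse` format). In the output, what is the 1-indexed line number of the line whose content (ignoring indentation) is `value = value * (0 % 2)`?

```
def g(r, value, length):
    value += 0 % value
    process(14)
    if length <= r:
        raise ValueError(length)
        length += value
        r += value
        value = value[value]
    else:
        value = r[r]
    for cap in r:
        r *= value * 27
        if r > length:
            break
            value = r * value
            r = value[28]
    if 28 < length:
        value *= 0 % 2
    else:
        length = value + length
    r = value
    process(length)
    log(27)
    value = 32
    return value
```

13

Transformed code:
def g(r, value, length):
    value = value + 0 % value
    process(14)
    if length <= r:
        raise ValueError(length)
    else:
        value = r[r]
    for cap in r:
        r = r * (value * 27)
        if r > length:
            break
    if 28 < length:
        value = value * (0 % 2)
    else:
        length = value + length
    r = value
    process(length)
    log(27)
    value = 32
    return value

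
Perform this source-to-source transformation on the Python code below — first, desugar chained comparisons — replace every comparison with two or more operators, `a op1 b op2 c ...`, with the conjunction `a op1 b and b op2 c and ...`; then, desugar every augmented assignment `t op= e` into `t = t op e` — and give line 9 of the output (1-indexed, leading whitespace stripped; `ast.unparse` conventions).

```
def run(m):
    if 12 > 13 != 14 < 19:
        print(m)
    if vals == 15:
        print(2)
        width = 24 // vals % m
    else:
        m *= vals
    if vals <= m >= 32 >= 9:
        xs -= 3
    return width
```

if vals <= m and m >= 32 and (32 >= 9):

Transformed code:
def run(m):
    if 12 > 13 and 13 != 14 and (14 < 19):
        print(m)
    if vals == 15:
        print(2)
        width = 24 // vals % m
    else:
        m = m * vals
    if vals <= m and m >= 32 and (32 >= 9):
        xs = xs - 3
    return width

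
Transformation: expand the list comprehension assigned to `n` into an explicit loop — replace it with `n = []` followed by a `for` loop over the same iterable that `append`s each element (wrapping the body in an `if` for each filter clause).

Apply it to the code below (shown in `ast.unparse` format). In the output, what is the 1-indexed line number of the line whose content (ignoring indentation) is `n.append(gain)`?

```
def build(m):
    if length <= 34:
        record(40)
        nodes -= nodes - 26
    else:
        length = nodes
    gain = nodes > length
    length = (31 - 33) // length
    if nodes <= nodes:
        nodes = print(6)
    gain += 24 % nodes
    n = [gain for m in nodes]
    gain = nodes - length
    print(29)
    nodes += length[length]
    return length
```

Transformed code:
def build(m):
    if length <= 34:
        record(40)
        nodes -= nodes - 26
    else:
        length = nodes
    gain = nodes > length
    length = (31 - 33) // length
    if nodes <= nodes:
        nodes = print(6)
    gain += 24 % nodes
    n = []
    for m in nodes:
        n.append(gain)
    gain = nodes - length
    print(29)
    nodes += length[length]
    return length

14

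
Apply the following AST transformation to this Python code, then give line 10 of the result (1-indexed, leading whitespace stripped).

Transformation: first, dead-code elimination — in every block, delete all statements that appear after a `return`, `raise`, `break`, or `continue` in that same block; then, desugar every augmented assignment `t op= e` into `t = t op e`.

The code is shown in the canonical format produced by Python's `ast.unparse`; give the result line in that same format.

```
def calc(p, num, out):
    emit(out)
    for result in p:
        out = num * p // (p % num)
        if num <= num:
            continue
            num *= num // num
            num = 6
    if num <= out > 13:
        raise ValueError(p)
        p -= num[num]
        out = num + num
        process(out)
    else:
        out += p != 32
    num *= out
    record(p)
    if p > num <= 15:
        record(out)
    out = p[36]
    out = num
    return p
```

out = out + (p != 32)

Transformed code:
def calc(p, num, out):
    emit(out)
    for result in p:
        out = num * p // (p % num)
        if num <= num:
            continue
    if num <= out > 13:
        raise ValueError(p)
    else:
        out = out + (p != 32)
    num = num * out
    record(p)
    if p > num <= 15:
        record(out)
    out = p[36]
    out = num
    return p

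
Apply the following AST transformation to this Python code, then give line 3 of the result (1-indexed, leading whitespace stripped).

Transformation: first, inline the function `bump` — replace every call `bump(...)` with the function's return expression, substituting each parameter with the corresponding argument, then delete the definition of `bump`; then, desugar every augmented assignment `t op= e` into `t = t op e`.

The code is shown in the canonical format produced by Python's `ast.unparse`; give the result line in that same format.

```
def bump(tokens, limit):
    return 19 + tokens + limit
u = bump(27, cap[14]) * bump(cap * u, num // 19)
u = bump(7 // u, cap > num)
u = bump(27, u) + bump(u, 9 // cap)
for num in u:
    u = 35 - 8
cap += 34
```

u = 19 + 27 + u + (19 + u + 9 // cap)

Transformed code:
u = (19 + 27 + cap[14]) * (19 + cap * u + num // 19)
u = 19 + 7 // u + (cap > num)
u = 19 + 27 + u + (19 + u + 9 // cap)
for num in u:
    u = 35 - 8
cap = cap + 34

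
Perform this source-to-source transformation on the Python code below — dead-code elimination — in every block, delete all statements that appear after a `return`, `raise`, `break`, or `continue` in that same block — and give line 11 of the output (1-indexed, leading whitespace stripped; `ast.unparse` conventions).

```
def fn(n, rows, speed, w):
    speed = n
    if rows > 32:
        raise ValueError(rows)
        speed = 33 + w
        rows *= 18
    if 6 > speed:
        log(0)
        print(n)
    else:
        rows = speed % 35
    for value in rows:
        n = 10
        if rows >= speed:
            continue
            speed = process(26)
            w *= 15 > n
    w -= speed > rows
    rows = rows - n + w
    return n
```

n = 10

Transformed code:
def fn(n, rows, speed, w):
    speed = n
    if rows > 32:
        raise ValueError(rows)
    if 6 > speed:
        log(0)
        print(n)
    else:
        rows = speed % 35
    for value in rows:
        n = 10
        if rows >= speed:
            continue
    w -= speed > rows
    rows = rows - n + w
    return n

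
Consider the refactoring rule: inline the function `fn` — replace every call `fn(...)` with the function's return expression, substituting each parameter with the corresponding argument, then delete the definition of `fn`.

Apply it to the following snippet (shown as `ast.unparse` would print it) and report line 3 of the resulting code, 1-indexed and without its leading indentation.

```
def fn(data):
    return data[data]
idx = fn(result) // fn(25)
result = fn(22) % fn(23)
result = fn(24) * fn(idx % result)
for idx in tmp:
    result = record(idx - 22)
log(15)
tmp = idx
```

result = 24[24] * (idx % result)[idx % result]

Transformed code:
idx = result[result] // 25[25]
result = 22[22] % 23[23]
result = 24[24] * (idx % result)[idx % result]
for idx in tmp:
    result = record(idx - 22)
log(15)
tmp = idx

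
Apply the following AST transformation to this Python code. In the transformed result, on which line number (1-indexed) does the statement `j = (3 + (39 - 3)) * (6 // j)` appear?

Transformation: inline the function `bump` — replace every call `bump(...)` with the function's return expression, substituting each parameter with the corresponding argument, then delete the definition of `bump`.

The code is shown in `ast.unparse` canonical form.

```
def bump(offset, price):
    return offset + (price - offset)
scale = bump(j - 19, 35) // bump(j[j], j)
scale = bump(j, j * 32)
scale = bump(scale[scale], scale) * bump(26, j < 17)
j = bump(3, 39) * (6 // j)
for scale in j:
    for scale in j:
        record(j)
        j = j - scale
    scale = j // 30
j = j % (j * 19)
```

Transformed code:
scale = (j - 19 + (35 - (j - 19))) // (j[j] + (j - j[j]))
scale = j + (j * 32 - j)
scale = (scale[scale] + (scale - scale[scale])) * (26 + ((j < 17) - 26))
j = (3 + (39 - 3)) * (6 // j)
for scale in j:
    for scale in j:
        record(j)
        j = j - scale
    scale = j // 30
j = j % (j * 19)

4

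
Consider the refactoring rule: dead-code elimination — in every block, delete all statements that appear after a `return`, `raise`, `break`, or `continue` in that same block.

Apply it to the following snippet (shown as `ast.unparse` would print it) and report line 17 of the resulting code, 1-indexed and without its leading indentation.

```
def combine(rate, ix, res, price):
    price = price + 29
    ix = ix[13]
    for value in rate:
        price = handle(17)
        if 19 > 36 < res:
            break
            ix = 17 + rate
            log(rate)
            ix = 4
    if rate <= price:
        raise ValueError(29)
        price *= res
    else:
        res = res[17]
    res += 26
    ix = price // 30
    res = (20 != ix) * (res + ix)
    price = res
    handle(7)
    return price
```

Transformed code:
def combine(rate, ix, res, price):
    price = price + 29
    ix = ix[13]
    for value in rate:
        price = handle(17)
        if 19 > 36 < res:
            break
    if rate <= price:
        raise ValueError(29)
    else:
        res = res[17]
    res += 26
    ix = price // 30
    res = (20 != ix) * (res + ix)
    price = res
    handle(7)
    return price

return price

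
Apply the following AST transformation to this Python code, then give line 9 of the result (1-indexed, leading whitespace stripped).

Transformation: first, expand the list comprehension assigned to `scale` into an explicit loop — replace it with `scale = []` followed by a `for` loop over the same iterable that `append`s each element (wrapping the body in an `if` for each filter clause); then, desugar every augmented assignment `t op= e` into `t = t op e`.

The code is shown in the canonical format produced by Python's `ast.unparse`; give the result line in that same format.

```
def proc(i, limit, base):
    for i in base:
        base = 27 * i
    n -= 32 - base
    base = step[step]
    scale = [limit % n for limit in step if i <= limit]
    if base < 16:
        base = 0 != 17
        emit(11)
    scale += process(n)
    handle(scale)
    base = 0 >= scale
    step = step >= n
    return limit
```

Transformed code:
def proc(i, limit, base):
    for i in base:
        base = 27 * i
    n = n - (32 - base)
    base = step[step]
    scale = []
    for limit in step:
        if i <= limit:
            scale.append(limit % n)
    if base < 16:
        base = 0 != 17
        emit(11)
    scale = scale + process(n)
    handle(scale)
    base = 0 >= scale
    step = step >= n
    return limit

scale.append(limit % n)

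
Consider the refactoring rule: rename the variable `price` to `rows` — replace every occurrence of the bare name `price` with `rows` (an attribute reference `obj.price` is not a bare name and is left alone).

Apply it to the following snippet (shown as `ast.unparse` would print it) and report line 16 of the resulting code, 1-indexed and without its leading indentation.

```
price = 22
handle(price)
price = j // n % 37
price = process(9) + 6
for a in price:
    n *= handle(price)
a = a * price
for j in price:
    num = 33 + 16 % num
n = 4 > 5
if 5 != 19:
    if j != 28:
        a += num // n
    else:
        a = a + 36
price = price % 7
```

rows = rows % 7

Transformed code:
rows = 22
handle(rows)
rows = j // n % 37
rows = process(9) + 6
for a in rows:
    n *= handle(rows)
a = a * rows
for j in rows:
    num = 33 + 16 % num
n = 4 > 5
if 5 != 19:
    if j != 28:
        a += num // n
    else:
        a = a + 36
rows = rows % 7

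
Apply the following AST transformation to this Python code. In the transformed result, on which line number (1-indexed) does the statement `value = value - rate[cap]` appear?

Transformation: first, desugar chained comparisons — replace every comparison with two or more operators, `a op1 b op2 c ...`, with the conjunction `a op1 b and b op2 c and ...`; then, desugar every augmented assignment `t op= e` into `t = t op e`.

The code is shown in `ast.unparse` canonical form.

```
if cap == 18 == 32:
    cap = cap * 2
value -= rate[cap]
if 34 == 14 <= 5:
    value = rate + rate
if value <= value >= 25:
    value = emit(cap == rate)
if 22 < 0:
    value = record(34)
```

3

Transformed code:
if cap == 18 and 18 == 32:
    cap = cap * 2
value = value - rate[cap]
if 34 == 14 and 14 <= 5:
    value = rate + rate
if value <= value and value >= 25:
    value = emit(cap == rate)
if 22 < 0:
    value = record(34)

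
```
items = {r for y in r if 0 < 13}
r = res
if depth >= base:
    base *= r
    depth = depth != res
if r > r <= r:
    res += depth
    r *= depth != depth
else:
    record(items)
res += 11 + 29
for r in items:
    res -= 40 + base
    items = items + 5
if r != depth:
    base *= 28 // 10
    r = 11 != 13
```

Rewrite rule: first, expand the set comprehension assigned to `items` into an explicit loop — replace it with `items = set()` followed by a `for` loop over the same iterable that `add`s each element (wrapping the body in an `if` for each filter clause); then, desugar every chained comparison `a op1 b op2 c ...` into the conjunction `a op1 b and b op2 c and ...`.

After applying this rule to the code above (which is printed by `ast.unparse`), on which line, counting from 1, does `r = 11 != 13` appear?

Transformed code:
items = set()
for y in r:
    if 0 < 13:
        items.add(r)
r = res
if depth >= base:
    base *= r
    depth = depth != res
if r > r and r <= r:
    res += depth
    r *= depth != depth
else:
    record(items)
res += 11 + 29
for r in items:
    res -= 40 + base
    items = items + 5
if r != depth:
    base *= 28 // 10
    r = 11 != 13

20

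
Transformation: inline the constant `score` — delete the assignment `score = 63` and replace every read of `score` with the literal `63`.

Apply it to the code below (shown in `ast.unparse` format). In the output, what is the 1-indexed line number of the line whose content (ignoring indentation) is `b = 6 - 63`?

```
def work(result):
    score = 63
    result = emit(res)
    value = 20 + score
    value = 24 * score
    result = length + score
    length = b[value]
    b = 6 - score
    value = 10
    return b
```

Transformed code:
def work(result):
    result = emit(res)
    value = 20 + 63
    value = 24 * 63
    result = length + 63
    length = b[value]
    b = 6 - 63
    value = 10
    return b

7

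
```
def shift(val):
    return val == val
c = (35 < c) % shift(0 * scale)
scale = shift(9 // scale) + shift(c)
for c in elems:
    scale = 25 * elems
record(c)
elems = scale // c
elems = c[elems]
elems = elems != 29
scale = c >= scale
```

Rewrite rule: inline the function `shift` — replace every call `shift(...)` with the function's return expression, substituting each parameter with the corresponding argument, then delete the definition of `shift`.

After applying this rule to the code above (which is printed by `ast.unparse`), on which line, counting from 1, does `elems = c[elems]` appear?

Transformed code:
c = (35 < c) % (0 * scale == 0 * scale)
scale = (9 // scale == 9 // scale) + (c == c)
for c in elems:
    scale = 25 * elems
record(c)
elems = scale // c
elems = c[elems]
elems = elems != 29
scale = c >= scale

7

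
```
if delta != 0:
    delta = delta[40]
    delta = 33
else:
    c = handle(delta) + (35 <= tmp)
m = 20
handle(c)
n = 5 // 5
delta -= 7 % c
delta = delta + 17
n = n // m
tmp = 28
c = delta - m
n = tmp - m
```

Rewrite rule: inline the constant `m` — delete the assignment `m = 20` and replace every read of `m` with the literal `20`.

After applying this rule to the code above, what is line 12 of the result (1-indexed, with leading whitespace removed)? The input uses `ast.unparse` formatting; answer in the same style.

Transformed code:
if delta != 0:
    delta = delta[40]
    delta = 33
else:
    c = handle(delta) + (35 <= tmp)
handle(c)
n = 5 // 5
delta -= 7 % c
delta = delta + 17
n = n // 20
tmp = 28
c = delta - 20
n = tmp - 20

c = delta - 20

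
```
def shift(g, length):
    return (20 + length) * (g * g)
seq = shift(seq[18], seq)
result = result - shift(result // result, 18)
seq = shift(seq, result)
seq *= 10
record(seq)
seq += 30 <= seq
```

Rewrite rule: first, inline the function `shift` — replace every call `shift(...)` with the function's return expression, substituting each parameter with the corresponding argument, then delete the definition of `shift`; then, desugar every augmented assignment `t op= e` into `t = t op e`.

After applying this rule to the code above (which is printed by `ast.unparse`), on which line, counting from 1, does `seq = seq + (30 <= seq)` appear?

Transformed code:
seq = (20 + seq) * (seq[18] * seq[18])
result = result - (20 + 18) * (result // result * (result // result))
seq = (20 + result) * (seq * seq)
seq = seq * 10
record(seq)
seq = seq + (30 <= seq)

6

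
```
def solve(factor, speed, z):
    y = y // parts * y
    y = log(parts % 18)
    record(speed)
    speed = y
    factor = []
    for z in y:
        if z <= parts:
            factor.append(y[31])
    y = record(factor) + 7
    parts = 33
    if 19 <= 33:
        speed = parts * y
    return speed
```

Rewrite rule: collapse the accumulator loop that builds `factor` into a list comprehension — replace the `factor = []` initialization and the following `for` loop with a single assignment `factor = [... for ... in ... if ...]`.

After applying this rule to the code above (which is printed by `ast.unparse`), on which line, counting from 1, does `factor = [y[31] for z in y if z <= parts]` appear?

Transformed code:
def solve(factor, speed, z):
    y = y // parts * y
    y = log(parts % 18)
    record(speed)
    speed = y
    factor = [y[31] for z in y if z <= parts]
    y = record(factor) + 7
    parts = 33
    if 19 <= 33:
        speed = parts * y
    return speed

6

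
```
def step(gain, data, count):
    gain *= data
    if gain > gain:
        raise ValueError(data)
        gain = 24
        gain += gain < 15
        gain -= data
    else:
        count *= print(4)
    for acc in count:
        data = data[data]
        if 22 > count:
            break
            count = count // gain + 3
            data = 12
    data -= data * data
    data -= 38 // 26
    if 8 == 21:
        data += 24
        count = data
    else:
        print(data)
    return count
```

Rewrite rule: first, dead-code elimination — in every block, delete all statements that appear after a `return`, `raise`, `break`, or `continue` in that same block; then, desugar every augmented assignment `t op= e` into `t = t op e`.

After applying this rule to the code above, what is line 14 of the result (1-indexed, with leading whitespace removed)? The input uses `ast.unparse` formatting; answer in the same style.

Transformed code:
def step(gain, data, count):
    gain = gain * data
    if gain > gain:
        raise ValueError(data)
    else:
        count = count * print(4)
    for acc in count:
        data = data[data]
        if 22 > count:
            break
    data = data - data * data
    data = data - 38 // 26
    if 8 == 21:
        data = data + 24
        count = data
    else:
        print(data)
    return count

data = data + 24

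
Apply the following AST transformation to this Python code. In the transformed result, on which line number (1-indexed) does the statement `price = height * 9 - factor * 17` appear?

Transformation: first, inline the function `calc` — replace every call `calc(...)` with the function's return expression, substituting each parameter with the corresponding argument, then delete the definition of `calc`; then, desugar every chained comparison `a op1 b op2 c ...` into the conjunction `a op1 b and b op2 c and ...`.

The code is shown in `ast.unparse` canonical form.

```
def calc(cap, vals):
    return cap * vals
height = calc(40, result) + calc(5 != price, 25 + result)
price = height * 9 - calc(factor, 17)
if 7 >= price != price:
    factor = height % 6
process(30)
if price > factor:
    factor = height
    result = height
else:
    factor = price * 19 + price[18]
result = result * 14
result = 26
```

Transformed code:
height = 40 * result + (5 != price) * (25 + result)
price = height * 9 - factor * 17
if 7 >= price and price != price:
    factor = height % 6
process(30)
if price > factor:
    factor = height
    result = height
else:
    factor = price * 19 + price[18]
result = result * 14
result = 26

2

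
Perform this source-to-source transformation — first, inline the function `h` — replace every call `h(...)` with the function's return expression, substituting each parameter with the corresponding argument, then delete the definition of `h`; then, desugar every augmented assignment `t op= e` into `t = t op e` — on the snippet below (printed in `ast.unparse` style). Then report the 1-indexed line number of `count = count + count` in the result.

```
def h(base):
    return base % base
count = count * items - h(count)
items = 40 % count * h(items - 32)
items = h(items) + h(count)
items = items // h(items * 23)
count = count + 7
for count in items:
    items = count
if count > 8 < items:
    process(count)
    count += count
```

10

Transformed code:
count = count * items - count % count
items = 40 % count * ((items - 32) % (items - 32))
items = items % items + count % count
items = items // (items * 23 % (items * 23))
count = count + 7
for count in items:
    items = count
if count > 8 < items:
    process(count)
    count = count + count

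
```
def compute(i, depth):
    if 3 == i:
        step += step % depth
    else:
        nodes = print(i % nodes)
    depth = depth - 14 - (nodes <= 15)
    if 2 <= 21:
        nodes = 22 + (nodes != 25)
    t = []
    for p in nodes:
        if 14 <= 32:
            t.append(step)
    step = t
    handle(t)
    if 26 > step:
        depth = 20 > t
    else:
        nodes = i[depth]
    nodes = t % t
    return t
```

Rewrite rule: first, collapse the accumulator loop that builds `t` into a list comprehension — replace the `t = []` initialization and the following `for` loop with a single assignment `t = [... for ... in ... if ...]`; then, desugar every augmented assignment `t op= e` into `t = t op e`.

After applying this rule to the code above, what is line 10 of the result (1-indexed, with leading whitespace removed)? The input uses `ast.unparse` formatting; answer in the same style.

step = t

Transformed code:
def compute(i, depth):
    if 3 == i:
        step = step + step % depth
    else:
        nodes = print(i % nodes)
    depth = depth - 14 - (nodes <= 15)
    if 2 <= 21:
        nodes = 22 + (nodes != 25)
    t = [step for p in nodes if 14 <= 32]
    step = t
    handle(t)
    if 26 > step:
        depth = 20 > t
    else:
        nodes = i[depth]
    nodes = t % t
    return t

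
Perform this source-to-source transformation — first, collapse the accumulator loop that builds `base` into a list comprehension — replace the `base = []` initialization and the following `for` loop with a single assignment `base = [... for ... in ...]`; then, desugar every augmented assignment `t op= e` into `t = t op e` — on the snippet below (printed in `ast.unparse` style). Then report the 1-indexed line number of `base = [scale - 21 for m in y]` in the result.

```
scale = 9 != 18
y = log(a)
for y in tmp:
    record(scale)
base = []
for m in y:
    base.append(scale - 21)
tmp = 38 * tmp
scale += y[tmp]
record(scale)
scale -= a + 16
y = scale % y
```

5

Transformed code:
scale = 9 != 18
y = log(a)
for y in tmp:
    record(scale)
base = [scale - 21 for m in y]
tmp = 38 * tmp
scale = scale + y[tmp]
record(scale)
scale = scale - (a + 16)
y = scale % y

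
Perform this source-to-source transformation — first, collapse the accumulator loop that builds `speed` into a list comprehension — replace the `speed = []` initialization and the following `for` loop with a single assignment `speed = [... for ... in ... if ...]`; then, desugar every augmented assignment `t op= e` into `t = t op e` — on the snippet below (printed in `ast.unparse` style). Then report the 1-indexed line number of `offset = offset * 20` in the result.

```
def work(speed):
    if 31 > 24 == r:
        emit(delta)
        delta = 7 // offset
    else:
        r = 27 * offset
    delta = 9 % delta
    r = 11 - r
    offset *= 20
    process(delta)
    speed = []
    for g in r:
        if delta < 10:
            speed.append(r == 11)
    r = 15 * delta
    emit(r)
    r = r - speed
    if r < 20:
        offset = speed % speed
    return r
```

9

Transformed code:
def work(speed):
    if 31 > 24 == r:
        emit(delta)
        delta = 7 // offset
    else:
        r = 27 * offset
    delta = 9 % delta
    r = 11 - r
    offset = offset * 20
    process(delta)
    speed = [r == 11 for g in r if delta < 10]
    r = 15 * delta
    emit(r)
    r = r - speed
    if r < 20:
        offset = speed % speed
    return r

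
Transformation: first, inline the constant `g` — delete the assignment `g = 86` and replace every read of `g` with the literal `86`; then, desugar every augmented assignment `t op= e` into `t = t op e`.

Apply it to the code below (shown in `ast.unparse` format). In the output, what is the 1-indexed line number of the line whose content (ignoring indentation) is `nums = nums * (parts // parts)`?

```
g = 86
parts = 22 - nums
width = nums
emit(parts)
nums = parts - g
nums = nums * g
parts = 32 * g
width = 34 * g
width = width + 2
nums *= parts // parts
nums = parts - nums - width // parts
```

Transformed code:
parts = 22 - nums
width = nums
emit(parts)
nums = parts - 86
nums = nums * 86
parts = 32 * 86
width = 34 * 86
width = width + 2
nums = nums * (parts // parts)
nums = parts - nums - width // parts

9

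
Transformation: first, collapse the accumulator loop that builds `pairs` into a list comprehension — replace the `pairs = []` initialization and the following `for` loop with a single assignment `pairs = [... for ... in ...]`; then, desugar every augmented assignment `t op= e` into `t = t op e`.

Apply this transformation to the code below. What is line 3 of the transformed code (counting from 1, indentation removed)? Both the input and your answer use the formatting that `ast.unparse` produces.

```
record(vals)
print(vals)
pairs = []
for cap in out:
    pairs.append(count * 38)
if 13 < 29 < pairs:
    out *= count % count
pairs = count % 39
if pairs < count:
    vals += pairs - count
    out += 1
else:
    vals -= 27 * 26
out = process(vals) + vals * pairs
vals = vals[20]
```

Transformed code:
record(vals)
print(vals)
pairs = [count * 38 for cap in out]
if 13 < 29 < pairs:
    out = out * (count % count)
pairs = count % 39
if pairs < count:
    vals = vals + (pairs - count)
    out = out + 1
else:
    vals = vals - 27 * 26
out = process(vals) + vals * pairs
vals = vals[20]

pairs = [count * 38 for cap in out]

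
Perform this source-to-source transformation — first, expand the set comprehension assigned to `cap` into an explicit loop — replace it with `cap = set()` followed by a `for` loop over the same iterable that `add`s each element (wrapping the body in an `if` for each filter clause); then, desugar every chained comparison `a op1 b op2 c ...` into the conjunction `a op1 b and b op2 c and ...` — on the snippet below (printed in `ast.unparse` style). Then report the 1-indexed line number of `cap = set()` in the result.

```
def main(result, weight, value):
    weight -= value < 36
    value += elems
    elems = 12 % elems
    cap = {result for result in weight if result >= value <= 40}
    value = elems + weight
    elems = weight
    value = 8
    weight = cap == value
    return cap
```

Transformed code:
def main(result, weight, value):
    weight -= value < 36
    value += elems
    elems = 12 % elems
    cap = set()
    for result in weight:
        if result >= value and value <= 40:
            cap.add(result)
    value = elems + weight
    elems = weight
    value = 8
    weight = cap == value
    return cap

5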